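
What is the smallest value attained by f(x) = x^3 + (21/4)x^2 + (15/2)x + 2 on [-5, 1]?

-117/4

Differentiating, f'(x) = 3x^2 + (21/2)x + 15/2; which vanishes at x = -5/2 and x = -1.
Evaluating at the critical points and endpoints: f(-5) = -117/4, f(-5/2) = 7/16, f(-1) = -5/4, f(1) = 63/4.
Hence the absolute minimum is -117/4 at x = -5.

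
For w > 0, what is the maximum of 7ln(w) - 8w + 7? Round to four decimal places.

-0.9347

h'(w) = 7/w − 8 = 0 gives w = 7/8.
h''(w) = -7/w², which is negative for w > 0, so this is a local maximum.
h(7/8) = 7·ln(7/8) - 7 + 7 ≈ -0.9347.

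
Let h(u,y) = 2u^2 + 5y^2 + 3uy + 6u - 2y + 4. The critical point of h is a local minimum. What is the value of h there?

-100/31

∂h/∂u = 4u + 3y + 6 = 0 and ∂h/∂y = 3u + 10y - 2 = 0, so (u, y) = (-66/31, 26/31).
The Hessian has h_{uu} = 4, h_{yy} = 10, h_{uy} = 3, giving D = 31 > 0 with h_{uu} > 0, so the point is a local minimum.
h(-66/31, 26/31) = -100/31.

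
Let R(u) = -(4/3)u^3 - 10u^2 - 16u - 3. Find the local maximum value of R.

13/3

R'(u) = -4u^2 - 20u - 16. Setting R'(u) = 0 gives u ∈ {-4, -1}.
R''(u) = -8u - 20. R''(-4) = 12 > 0 ⇒ local minimum; R''(-1) = -12 < 0 ⇒ local maximum.
Thus R has its local maximum at u = -1, with value 13/3.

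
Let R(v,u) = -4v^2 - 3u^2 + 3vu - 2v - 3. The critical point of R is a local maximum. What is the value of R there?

∂R/∂v = -8v + 3u - 2 = 0 and ∂R/∂u = 3v - 6u = 0, so (v, u) = (-4/13, -2/13).
The Hessian has R_{vv} = -8, R_{uu} = -6, R_{vu} = 3, giving D = 39 > 0 with R_{vv} < 0, so the point is a local maximum.
R(-4/13, -2/13) = -35/13.

-35/13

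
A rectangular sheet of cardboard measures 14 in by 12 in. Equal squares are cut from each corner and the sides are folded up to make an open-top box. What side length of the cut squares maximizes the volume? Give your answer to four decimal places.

2.1475

With cut size x, the volume is V(x) = x(14 − 2x)(12 − 2x) for 0 < x < 6.
V'(x) = 12x^2 − 104x + 168. Setting V'(x) = 0 gives x ≈ 2.1475 (the root in (0, 6)).
V''(x) = 24x − 104 is negative there, so this is the maximum; V ≈ 160.5837.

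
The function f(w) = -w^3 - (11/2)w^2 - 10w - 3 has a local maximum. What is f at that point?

Critical points: f'(w) = -3w^2 - 11w - 10 vanishes at w = -2, -5/3.
f''(w) = -6w - 11. f''(-2) = 1 > 0 ⇒ local minimum; f''(-5/3) = -1 < 0 ⇒ local maximum.
Thus f has its local maximum at w = -5/3, with value 163/54.

163/54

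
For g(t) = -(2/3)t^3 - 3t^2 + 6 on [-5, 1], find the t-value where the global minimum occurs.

g'(t) = -2t^2 - 6t, which vanishes at t = -3 and t = 0.
Compare values at every candidate in [-5, 1]: g(-5) = 43/3; g(-3) = -3; g(0) = 6; g(1) = 7/3.
So the minimum is g(-3) = -3.

-3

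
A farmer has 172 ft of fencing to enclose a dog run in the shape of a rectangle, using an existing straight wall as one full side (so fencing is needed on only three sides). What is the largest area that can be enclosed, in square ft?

Let the sides perpendicular to the wall have length x and the parallel side y, so 2x + y = 172 and the area is A = xy = x(172 − 2x).
A'(x) = 172 − 4x = 0 gives x = 43, and A''(x) = −4 < 0 confirms a maximum.
Then y = 172 − 2·43 = 86 and A = 3698.

3698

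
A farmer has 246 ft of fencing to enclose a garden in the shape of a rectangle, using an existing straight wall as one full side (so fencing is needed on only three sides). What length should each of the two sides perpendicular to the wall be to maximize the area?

Let the sides perpendicular to the wall have length x and the parallel side y, so 2x + y = 246 and the area is A = xy = x(246 − 2x).
A'(x) = 246 − 4x = 0 gives x = 123/2, and A''(x) = −4 < 0 confirms a maximum.
Then y = 246 − 2·123/2 = 123 and A = 15129/2.

123/2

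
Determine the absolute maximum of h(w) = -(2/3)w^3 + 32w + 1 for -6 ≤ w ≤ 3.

The derivative is -2w^2 + 32, whose only zero in [-6, 3] is w = -4.
Evaluating at the critical points and endpoints: h(-6) = -47; h(-4) = -253/3; h(3) = 79.
So the maximum is h(3) = 79.

79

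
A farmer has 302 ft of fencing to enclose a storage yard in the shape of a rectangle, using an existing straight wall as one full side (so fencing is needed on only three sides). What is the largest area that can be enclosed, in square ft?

22801/2

Let the sides perpendicular to the wall have length x and the parallel side y, so 2x + y = 302 and the area is A = xy = x(302 − 2x).
A'(x) = 302 − 4x = 0 gives x = 151/2, and A''(x) = −4 < 0 confirms a maximum.
Then y = 302 − 2·151/2 = 151 and A = 22801/2.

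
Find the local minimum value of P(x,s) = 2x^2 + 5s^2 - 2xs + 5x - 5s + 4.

∂P/∂x = 4x - 2s + 5 = 0 and ∂P/∂s = -2x + 10s - 5 = 0, so (x, s) = (-10/9, 5/18).
The Hessian has P_{xx} = 4, P_{ss} = 10, P_{xs} = -2, giving D = 36 > 0 with P_{xx} > 0, so the point is a local minimum.
P(-10/9, 5/18) = 19/36.

19/36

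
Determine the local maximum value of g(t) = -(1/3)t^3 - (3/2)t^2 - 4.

-4

g'(t) = -t^2 - 3t = 0 at t = -3, 0.
Second-derivative test with g''(t) = -2t - 3: g''(-3) = 3 > 0 ⇒ local minimum; g''(0) = -3 < 0 ⇒ local maximum.
So the local maximum value is g(0) = -4.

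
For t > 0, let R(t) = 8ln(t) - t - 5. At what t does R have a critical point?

8

R'(t) = 8/t − 1 = 0 gives t = 8.
R''(t) = -8/t², which is negative for t > 0, so this is a local maximum.
R(8) = 8·ln(8) - 8 - 5 ≈ 3.6355.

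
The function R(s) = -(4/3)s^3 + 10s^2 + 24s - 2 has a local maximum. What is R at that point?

214

R'(s) = -4s^2 + 20s + 24 = 0 at s = -1, 6.
R''(s) = -8s + 20. R''(-1) = 28 > 0 ⇒ local minimum; R''(6) = -28 < 0 ⇒ local maximum.
Thus R has its local maximum at s = 6, with value 214.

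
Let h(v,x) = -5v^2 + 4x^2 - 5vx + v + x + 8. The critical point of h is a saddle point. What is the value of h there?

844/105

∂h/∂v = -10v - 5x + 1 = 0 and ∂h/∂x = -5v + 8x + 1 = 0, so (v, x) = (13/105, -1/21).
The Hessian has h_{vv} = -10, h_{xx} = 8, h_{vx} = -5, giving D = -105 < 0, so the point is a saddle point.
h(13/105, -1/21) = 844/105.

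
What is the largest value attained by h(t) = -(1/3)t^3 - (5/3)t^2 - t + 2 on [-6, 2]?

h'(t) = -t^2 - (10/3)t - 1, which vanishes at t = -3 and t = -1/3.
Compare values at every candidate in [-6, 2]: h(-6) = 20; h(-3) = -1; h(-1/3) = 175/81; h(2) = -28/3.
So the maximum is h(-6) = 20.

20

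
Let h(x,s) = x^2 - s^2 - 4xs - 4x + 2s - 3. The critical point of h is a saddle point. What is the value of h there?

∂h/∂x = 2x - 4s - 4 = 0 and ∂h/∂s = -4x - 2s + 2 = 0, so (x, s) = (4/5, -3/5).
The Hessian has h_{xx} = 2, h_{ss} = -2, h_{xs} = -4, giving D = -20 < 0, so the point is a saddle point.
h(4/5, -3/5) = -26/5.

-26/5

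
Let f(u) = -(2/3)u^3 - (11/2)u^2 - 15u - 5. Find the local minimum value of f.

17/2

Critical points: f'(u) = -2u^2 - 11u - 15 vanishes at u = -3, -5/2.
Since f''(u) = -4u - 11, we get f''(-3) = 1 > 0 ⇒ local minimum; f''(-5/2) = -1 < 0 ⇒ local maximum.
So the local minimum value is f(-3) = 17/2.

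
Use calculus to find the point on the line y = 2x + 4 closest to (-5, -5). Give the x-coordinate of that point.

Minimize D(x)^2 = (x + 5)^2 + (2x + 9)^2.
d/dx[D^2] = 2(x + 5) + 2·2·(2x + 9) = 0 ⇒ x = -23/5.
Then y = -26/5 and the distance is √(1/5) ≈ 0.4472.

-23/5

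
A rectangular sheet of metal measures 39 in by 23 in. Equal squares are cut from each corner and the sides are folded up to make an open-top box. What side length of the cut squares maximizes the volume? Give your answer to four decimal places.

4.6740

With cut size x, the volume is V(x) = x(39 − 2x)(23 − 2x) for 0 < x < 11.5.
V'(x) = 12x^2 − 248x + 897. Setting V'(x) = 0 gives x ≈ 4.6740 (the root in (0, 11.5)).
V''(x) = 24x − 248 is negative there, so this is the maximum; V ≈ 1892.0778.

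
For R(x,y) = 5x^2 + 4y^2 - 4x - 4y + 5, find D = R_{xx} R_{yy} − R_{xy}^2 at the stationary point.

80

∂R/∂x = 10x - 4 = 0 and ∂R/∂y = 8y - 4 = 0, so (x, y) = (2/5, 1/2).
The Hessian has R_{xx} = 10, R_{yy} = 8, R_{xy} = 0, giving D = 80 > 0 with R_{xx} > 0, so the point is a local minimum.
D = (10)·(8) − (0)^2 = 80.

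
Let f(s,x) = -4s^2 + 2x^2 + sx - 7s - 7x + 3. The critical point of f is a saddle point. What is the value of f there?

∂f/∂s = -8s + x - 7 = 0 and ∂f/∂x = s + 4x - 7 = 0, so (s, x) = (-7/11, 21/11).
The Hessian has f_{ss} = -8, f_{xx} = 4, f_{sx} = 1, giving D = -33 < 0, so the point is a saddle point.
f(-7/11, 21/11) = -16/11.

-16/11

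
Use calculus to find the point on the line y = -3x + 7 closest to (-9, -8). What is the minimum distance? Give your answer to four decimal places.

13.2816

Minimize D(x)^2 = (x + 9)^2 + (-3x + 15)^2.
d/dx[D^2] = 2(x + 9) + 2·(-3)·(-3x + 15) = 0 ⇒ x = 18/5.
Then y = -19/5 and the distance is √(882/5) ≈ 13.2816.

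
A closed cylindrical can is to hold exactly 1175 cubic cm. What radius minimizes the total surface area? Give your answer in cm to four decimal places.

5.7186

With radius r and height h, πr²h = 1175 so h = 1175/(πr²), and S(r) = 2πr² + 2πrh = 2πr² + 2·1175/r.
S'(r) = 4πr − 2·1175/r² = 0 ⇒ r³ = 1175/(2π), so r ≈ 5.7186 and h = 2r ≈ 11.4371.
S''(r) = 4π + 4·1175/r³ > 0, so this is the minimum; S ≈ 616.4149.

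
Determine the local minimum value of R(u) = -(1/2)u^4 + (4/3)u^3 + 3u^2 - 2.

R'(u) = -2u^3 + 4u^2 + 6u = 0 at u = -1, 0, 3.
Second-derivative test with R''(u) = -6u^2 + 8u + 6: R''(-1) = -8 < 0 ⇒ local maximum; R''(0) = 6 > 0 ⇒ local minimum; R''(3) = -24 < 0 ⇒ local maximum.
Thus R has its local minimum at u = 0, with value -2.

-2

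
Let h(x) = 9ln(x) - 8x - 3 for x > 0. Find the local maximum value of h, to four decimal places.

h'(x) = 9/x − 8 = 0 gives x = 9/8.
h''(x) = -9/x², which is negative for x > 0, so this is a local maximum.
h(9/8) = 9·ln(9/8) - 9 - 3 ≈ -10.9400.

-10.9400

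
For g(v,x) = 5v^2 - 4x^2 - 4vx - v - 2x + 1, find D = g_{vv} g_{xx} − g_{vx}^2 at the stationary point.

-96

∂g/∂v = 10v - 4x - 1 = 0 and ∂g/∂x = -4v - 8x - 2 = 0, so (v, x) = (0, -1/4).
The Hessian has g_{vv} = 10, g_{xx} = -8, g_{vx} = -4, giving D = -96 < 0, so the point is a saddle point.
D = (10)·(-8) − (-4)^2 = -96.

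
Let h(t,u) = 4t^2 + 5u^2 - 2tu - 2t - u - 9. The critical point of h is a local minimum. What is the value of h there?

∂h/∂t = 8t - 2u - 2 = 0 and ∂h/∂u = -2t + 10u - 1 = 0, so (t, u) = (11/38, 3/19).
The Hessian has h_{tt} = 8, h_{uu} = 10, h_{tu} = -2, giving D = 76 > 0 with h_{tt} > 0, so the point is a local minimum.
h(11/38, 3/19) = -178/19.

-178/19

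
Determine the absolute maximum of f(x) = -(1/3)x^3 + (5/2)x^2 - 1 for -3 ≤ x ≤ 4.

61/2

f'(x) = -x^2 + 5x, whose only zero in [-3, 4] is x = 0.
Evaluating at the critical points and endpoints: f(-3) = 61/2,  f(0) = -1,  f(4) = 53/3.
So the maximum is f(-3) = 61/2.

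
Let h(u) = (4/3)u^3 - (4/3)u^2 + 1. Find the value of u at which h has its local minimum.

Critical points: h'(u) = 4u^2 - (8/3)u vanishes at u = 0, 2/3.
h''(u) = 8u - 8/3. h''(0) = -8/3 < 0 ⇒ local maximum; h''(2/3) = 8/3 > 0 ⇒ local minimum.
So the local minimum value is h(2/3) = 65/81.

2/3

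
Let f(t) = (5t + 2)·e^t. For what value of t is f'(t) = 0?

Differentiating with the product rule gives f'(t) = (5t + 7)·e^t. Since e^t > 0, the only critical point is t = -7/5.
f''(-7/5) has the same sign as 5 > 0, so this is a local minimum.
f(-7/5) = (-5)·e^(-7/5) ≈ -1.2330.

-7/5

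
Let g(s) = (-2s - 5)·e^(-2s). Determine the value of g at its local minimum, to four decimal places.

-54.5982

By the product rule, g'(s) = (4s + 8)·e^(-2s). Since e^(-2s) > 0, the only critical point is s = -2.
g''(-2) has the same sign as 4 > 0, so this is a local minimum.
g(-2) = (-1)·e^(4) ≈ -54.5982.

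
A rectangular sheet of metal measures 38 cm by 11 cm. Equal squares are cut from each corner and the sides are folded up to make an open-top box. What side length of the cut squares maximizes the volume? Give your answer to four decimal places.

With cut size x, the volume is V(x) = x(38 − 2x)(11 − 2x) for 0 < x < 5.5.
V'(x) = 12x^2 − 196x + 418. Setting V'(x) = 0 gives x ≈ 2.5221 (the root in (0, 5.5)).
V''(x) = 24x − 196 is negative there, so this is the maximum; V ≈ 495.0331.

2.5221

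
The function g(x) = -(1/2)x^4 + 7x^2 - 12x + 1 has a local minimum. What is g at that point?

g'(x) = -2x^3 + 14x - 12. Setting g'(x) = 0 gives x ∈ {-3, 1, 2}.
Second-derivative test with g''(x) = -6x^2 + 14: g''(-3) = -40 < 0 ⇒ local maximum; g''(1) = 8 > 0 ⇒ local minimum; g''(2) = -10 < 0 ⇒ local maximum.
The local minimum is g(1) = -9/2.

-9/2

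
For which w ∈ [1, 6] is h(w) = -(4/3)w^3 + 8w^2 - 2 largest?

The derivative is -4w^2 + 16w, whose only zero in [1, 6] is w = 4.
Evaluating at the critical points and endpoints: h(1) = 14/3,  h(4) = 122/3,  h(6) = -2.
Hence the absolute maximum is 122/3 at w = 4.

4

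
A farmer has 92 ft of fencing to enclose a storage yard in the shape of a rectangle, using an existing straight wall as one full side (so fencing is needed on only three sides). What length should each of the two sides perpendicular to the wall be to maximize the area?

Let the sides perpendicular to the wall have length x and the parallel side y, so 2x + y = 92 and the area is A = xy = x(92 − 2x).
A'(x) = 92 − 4x = 0 gives x = 23, and A''(x) = −4 < 0 confirms a maximum.
Then y = 92 − 2·23 = 46 and A = 1058.

23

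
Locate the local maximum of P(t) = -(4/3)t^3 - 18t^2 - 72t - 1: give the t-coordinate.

-3

P'(t) = -4t^2 - 36t - 72. Setting P'(t) = 0 gives t ∈ {-6, -3}.
Second-derivative test with P''(t) = -8t - 36: P''(-6) = 12 > 0 ⇒ local minimum; P''(-3) = -12 < 0 ⇒ local maximum.
So the local maximum value is P(-3) = 89.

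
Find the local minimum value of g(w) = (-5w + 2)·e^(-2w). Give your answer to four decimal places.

By the product rule, g'(w) = (10w - 9)·e^(-2w). Since e^(-2w) > 0, the only critical point is w = 9/10.
g''(9/10) has the same sign as 10 > 0, so this is a local minimum.
g(9/10) = (-5/2)·e^(-9/5) ≈ -0.4132.

-0.4132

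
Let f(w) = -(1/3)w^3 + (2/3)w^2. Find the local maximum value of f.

32/81

f'(w) = -w^2 + (4/3)w = 0 at w = 0, 4/3.
f''(w) = -2w + 4/3. f''(0) = 4/3 > 0 ⇒ local minimum; f''(4/3) = -4/3 < 0 ⇒ local maximum.
Thus f has its local maximum at w = 4/3, with value 32/81.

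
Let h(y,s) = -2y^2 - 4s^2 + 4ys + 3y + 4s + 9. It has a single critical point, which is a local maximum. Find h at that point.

65/4

∂h/∂y = -4y + 4s + 3 = 0 and ∂h/∂s = 4y - 8s + 4 = 0, so (y, s) = (5/2, 7/4).
The Hessian has h_{yy} = -4, h_{ss} = -8, h_{ys} = 4, giving D = 16 > 0 with h_{yy} < 0, so the point is a local maximum.
h(5/2, 7/4) = 65/4.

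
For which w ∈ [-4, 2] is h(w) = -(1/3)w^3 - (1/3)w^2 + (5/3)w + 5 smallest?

The derivative is -w^2 - (2/3)w + 5/3, which vanishes at w = -5/3 and w = 1.
Evaluating at the critical points and endpoints: h(-4) = 43/3,  h(-5/3) = 230/81,  h(1) = 6,  h(2) = 13/3.
Hence the absolute minimum is 230/81 at w = -5/3.

-5/3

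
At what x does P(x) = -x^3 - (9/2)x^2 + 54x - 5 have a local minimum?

P'(x) = -3x^2 - 9x + 54 = 0 at x = -6, 3.
P''(x) = -6x - 9. P''(-6) = 27 > 0 ⇒ local minimum; P''(3) = -27 < 0 ⇒ local maximum.
The local minimum is P(-6) = -275.

-6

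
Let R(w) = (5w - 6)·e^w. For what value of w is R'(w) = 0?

1/5

R'(w) = 5·e^w + (5w - 6)·1·e^w = (5w - 1)·e^w. Since e^w > 0, the only critical point is w = 1/5.
R''(1/5) has the same sign as 5 > 0, so this is a local minimum.
R(1/5) = (-5)·e^(1/5) ≈ -6.1070.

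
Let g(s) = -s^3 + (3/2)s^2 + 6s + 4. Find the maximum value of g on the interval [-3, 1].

53/2

The derivative is -3s^2 + 3s + 6, whose only zero in [-3, 1] is s = -1.
Evaluating at the critical points and endpoints: g(-3) = 53/2, g(-1) = 1/2, g(1) = 21/2.
So the maximum is g(-3) = 53/2.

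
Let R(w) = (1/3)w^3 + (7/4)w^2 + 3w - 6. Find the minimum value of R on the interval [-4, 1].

-34/3

R'(w) = w^2 + (7/2)w + 3, which vanishes at w = -2 and w = -3/2.
Candidates: R(-4) = -34/3; R(-2) = -23/3; R(-3/2) = -123/16; R(1) = -11/12.
The minimum over the interval is -34/3, attained at w = -4.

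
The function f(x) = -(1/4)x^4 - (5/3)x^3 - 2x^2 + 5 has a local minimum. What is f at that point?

53/12

Critical points: f'(x) = -x^3 - 5x^2 - 4x vanishes at x = -4, -1, 0.
Since f''(x) = -3x^2 - 10x - 4, we get f''(-4) = -12 < 0 ⇒ local maximum; f''(-1) = 3 > 0 ⇒ local minimum; f''(0) = -4 < 0 ⇒ local maximum.
The local minimum is f(-1) = 53/12.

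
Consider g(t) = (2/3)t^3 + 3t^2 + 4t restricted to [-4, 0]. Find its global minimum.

-32/3

g'(t) = 2t^2 + 6t + 4, which vanishes at t = -2 and t = -1.
Evaluating at the critical points and endpoints: g(-4) = -32/3, g(-2) = -4/3, g(-1) = -5/3, g(0) = 0.
Hence the absolute minimum is -32/3 at t = -4.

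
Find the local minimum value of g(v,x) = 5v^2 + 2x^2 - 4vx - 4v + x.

-7/8

∂g/∂v = 10v - 4x - 4 = 0 and ∂g/∂x = -4v + 4x + 1 = 0, so (v, x) = (1/2, 1/4).
The Hessian has g_{vv} = 10, g_{xx} = 4, g_{vx} = -4, giving D = 24 > 0 with g_{vv} > 0, so the point is a local minimum.
g(1/2, 1/4) = -7/8.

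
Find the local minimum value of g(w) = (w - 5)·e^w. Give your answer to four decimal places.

By the product rule, g'(w) = (w - 4)·e^w. Since e^w > 0, the only critical point is w = 4.
g''(4) has the same sign as 1 > 0, so this is a local minimum.
g(4) = (-1)·e^(4) ≈ -54.5982.

-54.5982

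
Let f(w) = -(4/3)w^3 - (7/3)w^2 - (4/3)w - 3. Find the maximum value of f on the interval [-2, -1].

1

The derivative is -4w^2 - (14/3)w - 4/3, which has no zeros in [-2, -1].
Evaluating at the critical points and endpoints: f(-2) = 1, f(-1) = -8/3.
So the maximum is f(-2) = 1.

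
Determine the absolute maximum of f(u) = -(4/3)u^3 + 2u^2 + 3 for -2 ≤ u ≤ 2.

Differentiating, f'(u) = -4u^2 + 4u; which vanishes at u = 0 and u = 1.
Compare values at every candidate in [-2, 2]: f(-2) = 65/3,  f(0) = 3,  f(1) = 11/3,  f(2) = 1/3.
The maximum over the interval is 65/3, attained at u = -2.

65/3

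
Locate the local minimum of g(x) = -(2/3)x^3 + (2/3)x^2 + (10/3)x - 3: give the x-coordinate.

Critical points: g'(x) = -2x^2 + (4/3)x + 10/3 vanishes at x = -1, 5/3.
Second-derivative test with g''(x) = -4x + 4/3: g''(-1) = 16/3 > 0 ⇒ local minimum; g''(5/3) = -16/3 < 0 ⇒ local maximum.
So the local minimum value is g(-1) = -5.

-1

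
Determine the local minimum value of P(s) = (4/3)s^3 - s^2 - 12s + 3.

-43/3

Critical points: P'(s) = 4s^2 - 2s - 12 vanishes at s = -3/2, 2.
P''(s) = 8s - 2. P''(-3/2) = -14 < 0 ⇒ local maximum; P''(2) = 14 > 0 ⇒ local minimum.
The local minimum is P(2) = -43/3.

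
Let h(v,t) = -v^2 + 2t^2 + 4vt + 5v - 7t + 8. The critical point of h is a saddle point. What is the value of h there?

111/8

∂h/∂v = -2v + 4t + 5 = 0 and ∂h/∂t = 4v + 4t - 7 = 0, so (v, t) = (2, -1/4).
The Hessian has h_{vv} = -2, h_{tt} = 4, h_{vt} = 4, giving D = -24 < 0, so the point is a saddle point.
h(2, -1/4) = 111/8.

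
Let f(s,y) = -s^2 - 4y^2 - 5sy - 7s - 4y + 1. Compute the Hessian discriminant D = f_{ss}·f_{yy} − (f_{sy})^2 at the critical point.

-9

∂f/∂s = -2s - 5y - 7 = 0 and ∂f/∂y = -5s - 8y - 4 = 0, so (s, y) = (4, -3).
The Hessian has f_{ss} = -2, f_{yy} = -8, f_{sy} = -5, giving D = -9 < 0, so the point is a saddle point.
D = (-2)·(-8) − (-5)^2 = -9.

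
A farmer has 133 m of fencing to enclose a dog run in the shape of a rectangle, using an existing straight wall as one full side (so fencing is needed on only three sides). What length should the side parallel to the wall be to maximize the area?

Let the sides perpendicular to the wall have length x and the parallel side y, so 2x + y = 133 and the area is A = xy = x(133 − 2x).
A'(x) = 133 − 4x = 0 gives x = 133/4, and A''(x) = −4 < 0 confirms a maximum.
Then y = 133 − 2·133/4 = 133/2 and A = 17689/8.

133/2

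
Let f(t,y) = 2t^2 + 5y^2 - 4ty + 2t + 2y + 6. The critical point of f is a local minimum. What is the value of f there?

25/6

∂f/∂t = 4t - 4y + 2 = 0 and ∂f/∂y = -4t + 10y + 2 = 0, so (t, y) = (-7/6, -2/3).
The Hessian has f_{tt} = 4, f_{yy} = 10, f_{ty} = -4, giving D = 24 > 0 with f_{tt} > 0, so the point is a local minimum.
f(-7/6, -2/3) = 25/6.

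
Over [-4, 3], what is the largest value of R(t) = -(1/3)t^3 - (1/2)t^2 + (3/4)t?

31/3

The derivative is -t^2 - t + 3/4, which vanishes at t = -3/2 and t = 1/2.
Compare values at every candidate in [-4, 3]: R(-4) = 31/3, R(-3/2) = -9/8, R(1/2) = 5/24, R(3) = -45/4.
Hence the absolute maximum is 31/3 at t = -4.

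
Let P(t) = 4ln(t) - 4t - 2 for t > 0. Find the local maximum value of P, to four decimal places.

-6.0000

P'(t) = 4/t − 4 = 0 gives t = 1.
P''(t) = -4/t², which is negative for t > 0, so this is a local maximum.
P(1) = 4·ln(1) - 4 - 2 ≈ -6.0000.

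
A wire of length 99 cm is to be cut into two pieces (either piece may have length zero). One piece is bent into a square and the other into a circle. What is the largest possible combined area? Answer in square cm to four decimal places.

779.9388

Let x be the length used for the square. Square side x/4; circle radius (99−x)/(2π).
A(x) = (x/4)² + π·((99−x)/(2π))² = x²/16 + (99−x)²/(4π) for 0 ≤ x ≤ 99. A'(x) = x/8 − (99−x)/(2π) = 0 gives x = 4·99/(π+4) ≈ 55.4498.
A'' > 0, so the interior critical point is a minimum; the maximum is at an endpoint. A(0) = 779.9388 and A(99) = 612.5625, so the largest area is 779.9388.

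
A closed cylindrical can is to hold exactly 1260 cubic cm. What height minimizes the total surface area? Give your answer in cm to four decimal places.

With radius r and height h, πr²h = 1260 so h = 1260/(πr²), and S(r) = 2πr² + 2πrh = 2πr² + 2·1260/r.
S'(r) = 4πr − 2·1260/r² = 0 ⇒ r³ = 1260/(2π), so r ≈ 5.8532 and h = 2r ≈ 11.7065.
S''(r) = 4π + 4·1260/r³ > 0, so this is the minimum; S ≈ 645.7953.

11.7065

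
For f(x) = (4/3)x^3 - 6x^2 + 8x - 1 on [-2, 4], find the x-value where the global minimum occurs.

The derivative is 4x^2 - 12x + 8, which vanishes at x = 1 and x = 2.
Evaluating at the critical points and endpoints: f(-2) = -155/3, f(1) = 7/3, f(2) = 5/3, f(4) = 61/3.
The minimum over the interval is -155/3, attained at x = -2.

-2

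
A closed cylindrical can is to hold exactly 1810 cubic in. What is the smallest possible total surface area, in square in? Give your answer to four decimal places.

With radius r and height h, πr²h = 1810 so h = 1810/(πr²), and S(r) = 2πr² + 2πrh = 2πr² + 2·1810/r.
S'(r) = 4πr − 2·1810/r² = 0 ⇒ r³ = 1810/(2π), so r ≈ 6.6044 and h = 2r ≈ 13.2088.
S''(r) = 4π + 4·1810/r³ > 0, so this is the minimum; S ≈ 822.1800.

822.1800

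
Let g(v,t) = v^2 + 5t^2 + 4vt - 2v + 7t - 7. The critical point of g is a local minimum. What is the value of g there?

-153/4

∂g/∂v = 2v + 4t - 2 = 0 and ∂g/∂t = 4v + 10t + 7 = 0, so (v, t) = (12, -11/2).
The Hessian has g_{vv} = 2, g_{tt} = 10, g_{vt} = 4, giving D = 4 > 0 with g_{vv} > 0, so the point is a local minimum.
g(12, -11/2) = -153/4.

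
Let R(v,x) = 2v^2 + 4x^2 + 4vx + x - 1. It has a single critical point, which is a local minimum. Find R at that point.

∂R/∂v = 4v + 4x = 0 and ∂R/∂x = 4v + 8x + 1 = 0, so (v, x) = (1/4, -1/4).
The Hessian has R_{vv} = 4, R_{xx} = 8, R_{vx} = 4, giving D = 16 > 0 with R_{vv} > 0, so the point is a local minimum.
R(1/4, -1/4) = -9/8.

-9/8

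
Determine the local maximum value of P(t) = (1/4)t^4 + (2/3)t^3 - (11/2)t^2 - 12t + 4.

121/12

P'(t) = t^3 + 2t^2 - 11t - 12. Setting P'(t) = 0 gives t ∈ {-4, -1, 3}.
Since P''(t) = 3t^2 + 4t - 11, we get P''(-4) = 21 > 0 ⇒ local minimum; P''(-1) = -12 < 0 ⇒ local maximum; P''(3) = 28 > 0 ⇒ local minimum.
Thus P has its local maximum at t = -1, with value 121/12.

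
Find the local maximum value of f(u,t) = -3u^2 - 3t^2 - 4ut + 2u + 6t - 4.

-2/5

∂f/∂u = -6u - 4t + 2 = 0 and ∂f/∂t = -4u - 6t + 6 = 0, so (u, t) = (-3/5, 7/5).
The Hessian has f_{uu} = -6, f_{tt} = -6, f_{ut} = -4, giving D = 20 > 0 with f_{uu} < 0, so the point is a local maximum.
f(-3/5, 7/5) = -2/5.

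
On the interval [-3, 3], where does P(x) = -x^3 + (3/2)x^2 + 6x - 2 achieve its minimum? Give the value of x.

The derivative is -3x^2 + 3x + 6, which vanishes at x = -1 and x = 2.
Candidates: P(-3) = 41/2,  P(-1) = -11/2,  P(2) = 8,  P(3) = 5/2.
The minimum over the interval is -11/2, attained at x = -1.

-1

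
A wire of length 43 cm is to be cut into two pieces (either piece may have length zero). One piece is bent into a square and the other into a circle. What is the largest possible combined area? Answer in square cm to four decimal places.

147.1387

Let x be the length used for the square. Square side x/4; circle radius (43−x)/(2π).
A(x) = (x/4)² + π·((43−x)/(2π))² = x²/16 + (43−x)²/(4π) for 0 ≤ x ≤ 43. A'(x) = x/8 − (43−x)/(2π) = 0 gives x = 4·43/(π+4) ≈ 24.0843.
A'' > 0, so the interior critical point is a minimum; the maximum is at an endpoint. A(0) = 147.1387 and A(43) = 115.5625, so the largest area is 147.1387.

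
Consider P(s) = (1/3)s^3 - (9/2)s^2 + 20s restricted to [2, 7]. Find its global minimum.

74/3

The derivative is s^2 - 9s + 20, which vanishes at s = 4 and s = 5.
Evaluating at the critical points and endpoints: P(2) = 74/3; P(4) = 88/3; P(5) = 175/6; P(7) = 203/6.
The minimum over the interval is 74/3, attained at s = 2.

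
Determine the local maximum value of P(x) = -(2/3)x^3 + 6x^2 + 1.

P'(x) = -2x^2 + 12x = 0 at x = 0, 6.
P''(x) = -4x + 12. P''(0) = 12 > 0 ⇒ local minimum; P''(6) = -12 < 0 ⇒ local maximum.
The local maximum is P(6) = 73.

73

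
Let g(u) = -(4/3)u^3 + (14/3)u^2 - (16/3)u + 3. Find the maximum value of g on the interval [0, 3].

The derivative is -4u^2 + (28/3)u - 16/3, which vanishes at u = 1 and u = 4/3.
Compare values at every candidate in [0, 3]: g(0) = 3, g(1) = 1, g(4/3) = 83/81, g(3) = -7.
So the maximum is g(0) = 3.

3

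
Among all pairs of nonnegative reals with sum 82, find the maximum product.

1681

With x + y = 82, the product is P(x) = x(82 − x).
P'(x) = 82 − 2x = 0 gives x = 41; P'' = −2 < 0, so this is the maximum.
P = 41·41 = 1681.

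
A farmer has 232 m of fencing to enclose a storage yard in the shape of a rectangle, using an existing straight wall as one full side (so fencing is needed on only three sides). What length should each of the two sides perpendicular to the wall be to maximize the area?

Let the sides perpendicular to the wall have length x and the parallel side y, so 2x + y = 232 and the area is A = xy = x(232 − 2x).
A'(x) = 232 − 4x = 0 gives x = 58, and A''(x) = −4 < 0 confirms a maximum.
Then y = 232 − 2·58 = 116 and A = 6728.

58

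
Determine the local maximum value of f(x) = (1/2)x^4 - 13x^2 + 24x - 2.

f'(x) = 2x^3 - 26x + 24 = 0 at x = -4, 1, 3.
f''(x) = 6x^2 - 26. f''(-4) = 70 > 0 ⇒ local minimum; f''(1) = -20 < 0 ⇒ local maximum; f''(3) = 28 > 0 ⇒ local minimum.
Thus f has its local maximum at x = 1, with value 19/2.

19/2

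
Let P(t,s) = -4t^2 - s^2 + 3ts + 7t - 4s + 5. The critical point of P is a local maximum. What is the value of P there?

64/7

∂P/∂t = -8t + 3s + 7 = 0 and ∂P/∂s = 3t - 2s - 4 = 0, so (t, s) = (2/7, -11/7).
The Hessian has P_{tt} = -8, P_{ss} = -2, P_{ts} = 3, giving D = 7 > 0 with P_{tt} < 0, so the point is a local maximum.
P(2/7, -11/7) = 64/7.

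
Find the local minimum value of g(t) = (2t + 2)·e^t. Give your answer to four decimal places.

By the product rule, g'(t) = (2t + 4)·e^t. Since e^t > 0, the only critical point is t = -2.
g''(-2) has the same sign as 2 > 0, so this is a local minimum.
g(-2) = (-2)·e^(-2) ≈ -0.2707.

-0.2707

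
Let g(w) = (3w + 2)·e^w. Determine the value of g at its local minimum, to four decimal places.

By the product rule, g'(w) = (3w + 5)·e^w. Since e^w > 0, the only critical point is w = -5/3.
g''(-5/3) has the same sign as 3 > 0, so this is a local minimum.
g(-5/3) = (-3)·e^(-5/3) ≈ -0.5666.

-0.5666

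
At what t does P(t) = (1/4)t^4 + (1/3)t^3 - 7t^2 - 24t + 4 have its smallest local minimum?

P'(t) = t^3 + t^2 - 14t - 24. Setting P'(t) = 0 gives t ∈ {-3, -2, 4}.
Second-derivative test with P''(t) = 3t^2 + 2t - 14: P''(-3) = 7 > 0 ⇒ local minimum; P''(-2) = -6 < 0 ⇒ local maximum; P''(4) = 42 > 0 ⇒ local minimum.
The smallest local minimum is P(4) = -356/3.

4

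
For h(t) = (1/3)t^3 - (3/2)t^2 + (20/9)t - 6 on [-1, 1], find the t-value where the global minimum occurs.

The derivative is t^2 - 3t + 20/9, which has no zeros in [-1, 1].
Candidates: h(-1) = -181/18, h(1) = -89/18.
So the minimum is h(-1) = -181/18.

-1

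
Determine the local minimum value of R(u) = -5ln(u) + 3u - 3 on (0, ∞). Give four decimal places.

-0.5541

R'(u) = -5/u + 3 = 0 gives u = 5/3.
R''(u) = 5/u², which is positive for u > 0, so this is a local minimum.
R(5/3) = -5·ln(5/3) + 5 - 3 ≈ -0.5541.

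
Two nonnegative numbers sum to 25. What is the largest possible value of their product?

With x + y = 25, the product is P(x) = x(25 − x).
P'(x) = 25 − 2x = 0 gives x = 25/2; P'' = −2 < 0, so this is the maximum.
P = 25/2·25/2 = 625/4.

625/4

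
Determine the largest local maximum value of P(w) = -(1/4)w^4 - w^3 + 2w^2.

P'(w) = -w^3 - 3w^2 + 4w. Setting P'(w) = 0 gives w ∈ {-4, 0, 1}.
Since P''(w) = -3w^2 - 6w + 4, we get P''(-4) = -20 < 0 ⇒ local maximum; P''(0) = 4 > 0 ⇒ local minimum; P''(1) = -5 < 0 ⇒ local maximum.
The largest local maximum is P(-4) = 32.

32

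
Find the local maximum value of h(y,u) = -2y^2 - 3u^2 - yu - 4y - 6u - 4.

∂h/∂y = -4y - u - 4 = 0 and ∂h/∂u = -y - 6u - 6 = 0, so (y, u) = (-18/23, -20/23).
The Hessian has h_{yy} = -4, h_{uu} = -6, h_{yu} = -1, giving D = 23 > 0 with h_{yy} < 0, so the point is a local maximum.
h(-18/23, -20/23) = 4/23.

4/23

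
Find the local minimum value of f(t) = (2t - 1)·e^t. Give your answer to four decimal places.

-1.2131

Differentiating with the product rule gives f'(t) = (2t + 1)·e^t. Since e^t > 0, the only critical point is t = -1/2.
f''(-1/2) has the same sign as 2 > 0, so this is a local minimum.
f(-1/2) = (-2)·e^(-1/2) ≈ -1.2131.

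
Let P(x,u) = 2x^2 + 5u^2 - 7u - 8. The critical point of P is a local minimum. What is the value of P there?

-209/20

∂P/∂x = 4x = 0 and ∂P/∂u = 10u - 7 = 0, so (x, u) = (0, 7/10).
The Hessian has P_{xx} = 4, P_{uu} = 10, P_{xu} = 0, giving D = 40 > 0 with P_{xx} > 0, so the point is a local minimum.
P(0, 7/10) = -209/20.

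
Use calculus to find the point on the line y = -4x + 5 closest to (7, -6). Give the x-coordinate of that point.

Minimize D(x)^2 = (x - 7)^2 + (-4x + 11)^2.
d/dx[D^2] = 2(x - 7) + 2·(-4)·(-4x + 11) = 0 ⇒ x = 3.
Then y = -7 and the distance is √(17) ≈ 4.1231.

3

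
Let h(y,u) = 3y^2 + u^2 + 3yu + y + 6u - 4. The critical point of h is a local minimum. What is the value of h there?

-103/3

∂h/∂y = 6y + 3u + 1 = 0 and ∂h/∂u = 3y + 2u + 6 = 0, so (y, u) = (16/3, -11).
The Hessian has h_{yy} = 6, h_{uu} = 2, h_{yu} = 3, giving D = 3 > 0 with h_{yy} > 0, so the point is a local minimum.
h(16/3, -11) = -103/3.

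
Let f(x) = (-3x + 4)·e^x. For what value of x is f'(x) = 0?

1/3

By the product rule, f'(x) = (-3x + 1)·e^x. Since e^x > 0, the only critical point is x = 1/3.
f''(1/3) has the same sign as -3 < 0, so this is a local maximum.
f(1/3) = (3)·e^(1/3) ≈ 4.1868.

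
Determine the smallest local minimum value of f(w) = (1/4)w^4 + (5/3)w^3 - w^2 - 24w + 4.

-92/3

Critical points: f'(w) = w^3 + 5w^2 - 2w - 24 vanishes at w = -4, -3, 2.
Second-derivative test with f''(w) = 3w^2 + 10w - 2: f''(-4) = 6 > 0 ⇒ local minimum; f''(-3) = -5 < 0 ⇒ local maximum; f''(2) = 30 > 0 ⇒ local minimum.
So the smallest local minimum value is f(2) = -92/3.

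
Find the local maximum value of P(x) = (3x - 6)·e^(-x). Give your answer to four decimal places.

0.1494

P'(x) = 3·e^(-x) + (3x - 6)·(-1)·e^(-x) = (-3x + 9)·e^(-x). Since e^(-x) > 0, the only critical point is x = 3.
P''(3) has the same sign as -3 < 0, so this is a local maximum.
P(3) = (3)·e^(-3) ≈ 0.1494.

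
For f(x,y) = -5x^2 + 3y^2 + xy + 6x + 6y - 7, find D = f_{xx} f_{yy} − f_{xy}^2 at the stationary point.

-61

∂f/∂x = -10x + y + 6 = 0 and ∂f/∂y = x + 6y + 6 = 0, so (x, y) = (30/61, -66/61).
The Hessian has f_{xx} = -10, f_{yy} = 6, f_{xy} = 1, giving D = -61 < 0, so the point is a saddle point.
D = (-10)·(6) − (1)^2 = -61.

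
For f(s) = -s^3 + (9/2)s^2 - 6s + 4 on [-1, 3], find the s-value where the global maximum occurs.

Differentiating, f'(s) = -3s^2 + 9s - 6; which vanishes at s = 1 and s = 2.
Compare values at every candidate in [-1, 3]: f(-1) = 31/2,  f(1) = 3/2,  f(2) = 2,  f(3) = -1/2.
The maximum over the interval is 31/2, attained at s = -1.

-1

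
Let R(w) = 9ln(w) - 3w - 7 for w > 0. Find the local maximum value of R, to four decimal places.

R'(w) = 9/w − 3 = 0 gives w = 3.
R''(w) = -9/w², which is negative for w > 0, so this is a local maximum.
R(3) = 9·ln(3) - 9 - 7 ≈ -6.1125.

-6.1125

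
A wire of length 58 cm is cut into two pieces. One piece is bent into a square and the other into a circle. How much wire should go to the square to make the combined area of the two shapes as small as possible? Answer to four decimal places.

32.4858

Let x be the length used for the square. Square side x/4; circle radius (58−x)/(2π).
A(x) = (x/4)² + π·((58−x)/(2π))² = x²/16 + (58−x)²/(4π) for 0 ≤ x ≤ 58. A'(x) = x/8 − (58−x)/(2π) = 0 gives x = 4·58/(π+4) ≈ 32.4858.
A'' = 1/8 + 1/(2π) > 0, so this gives the minimum combined area; x ≈ 32.4858 cm to the square.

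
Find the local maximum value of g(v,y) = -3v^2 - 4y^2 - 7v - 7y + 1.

∂g/∂v = -6v - 7 = 0 and ∂g/∂y = -8y - 7 = 0, so (v, y) = (-7/6, -7/8).
The Hessian has g_{vv} = -6, g_{yy} = -8, g_{vy} = 0, giving D = 48 > 0 with g_{vv} < 0, so the point is a local maximum.
g(-7/6, -7/8) = 391/48.

391/48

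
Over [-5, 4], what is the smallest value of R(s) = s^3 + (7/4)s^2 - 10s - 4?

-141/4

Differentiating, R'(s) = 3s^2 + (7/2)s - 10; which vanishes at s = -5/2 and s = 4/3.
Evaluating at the critical points and endpoints: R(-5) = -141/4; R(-5/2) = 261/16; R(4/3) = -320/27; R(4) = 48.
The minimum over the interval is -141/4, attained at s = -5.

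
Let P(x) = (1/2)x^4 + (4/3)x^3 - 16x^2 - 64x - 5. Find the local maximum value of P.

169/3

Critical points: P'(x) = 2x^3 + 4x^2 - 32x - 64 vanishes at x = -4, -2, 4.
Second-derivative test with P''(x) = 6x^2 + 8x - 32: P''(-4) = 32 > 0 ⇒ local minimum; P''(-2) = -24 < 0 ⇒ local maximum; P''(4) = 96 > 0 ⇒ local minimum.
So the local maximum value is P(-2) = 169/3.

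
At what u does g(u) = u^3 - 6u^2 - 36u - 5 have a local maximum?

Critical points: g'(u) = 3u^2 - 12u - 36 vanishes at u = -2, 6.
Since g''(u) = 6u - 12, we get g''(-2) = -24 < 0 ⇒ local maximum; g''(6) = 24 > 0 ⇒ local minimum.
The local maximum is g(-2) = 35.

-2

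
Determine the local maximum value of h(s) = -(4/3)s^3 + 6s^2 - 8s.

Critical points: h'(s) = -4s^2 + 12s - 8 vanishes at s = 1, 2.
h''(s) = -8s + 12. h''(1) = 4 > 0 ⇒ local minimum; h''(2) = -4 < 0 ⇒ local maximum.
So the local maximum value is h(2) = -8/3.

-8/3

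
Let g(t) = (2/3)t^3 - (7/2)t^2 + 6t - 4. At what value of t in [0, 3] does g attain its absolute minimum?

0

g'(t) = 2t^2 - 7t + 6, which vanishes at t = 3/2 and t = 2.
Evaluating at the critical points and endpoints: g(0) = -4, g(3/2) = -5/8, g(2) = -2/3, g(3) = 1/2.
So the minimum is g(0) = -4.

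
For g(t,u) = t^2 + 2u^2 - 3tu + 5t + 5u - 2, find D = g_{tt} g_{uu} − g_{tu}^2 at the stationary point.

-1

∂g/∂t = 2t - 3u + 5 = 0 and ∂g/∂u = -3t + 4u + 5 = 0, so (t, u) = (35, 25).
The Hessian has g_{tt} = 2, g_{uu} = 4, g_{tu} = -3, giving D = -1 < 0, so the point is a saddle point.
D = (2)·(4) − (-3)^2 = -1.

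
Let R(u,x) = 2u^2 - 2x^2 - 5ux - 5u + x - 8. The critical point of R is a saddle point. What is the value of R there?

-401/41

∂R/∂u = 4u - 5x - 5 = 0 and ∂R/∂x = -5u - 4x + 1 = 0, so (u, x) = (25/41, -21/41).
The Hessian has R_{uu} = 4, R_{xx} = -4, R_{ux} = -5, giving D = -41 < 0, so the point is a saddle point.
R(25/41, -21/41) = -401/41.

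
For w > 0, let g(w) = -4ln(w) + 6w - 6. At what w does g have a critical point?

2/3

g'(w) = -4/w + 6 = 0 gives w = 2/3.
g''(w) = 4/w², which is positive for w > 0, so this is a local minimum.
g(2/3) = -4·ln(2/3) + 4 - 6 ≈ -0.3781.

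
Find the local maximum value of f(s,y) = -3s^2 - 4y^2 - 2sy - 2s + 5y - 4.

-65/44

∂f/∂s = -6s - 2y - 2 = 0 and ∂f/∂y = -2s - 8y + 5 = 0, so (s, y) = (-13/22, 17/22).
The Hessian has f_{ss} = -6, f_{yy} = -8, f_{sy} = -2, giving D = 44 > 0 with f_{ss} < 0, so the point is a local maximum.
f(-13/22, 17/22) = -65/44.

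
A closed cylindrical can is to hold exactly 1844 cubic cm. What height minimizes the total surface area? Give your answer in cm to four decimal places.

13.2910

With radius r and height h, πr²h = 1844 so h = 1844/(πr²), and S(r) = 2πr² + 2πrh = 2πr² + 2·1844/r.
S'(r) = 4πr − 2·1844/r² = 0 ⇒ r³ = 1844/(2π), so r ≈ 6.6455 and h = 2r ≈ 13.2910.
S''(r) = 4π + 4·1844/r³ > 0, so this is the minimum; S ≈ 832.4442.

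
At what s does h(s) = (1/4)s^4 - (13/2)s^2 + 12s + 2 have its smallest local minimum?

h'(s) = s^3 - 13s + 12. Setting h'(s) = 0 gives s ∈ {-4, 1, 3}.
Second-derivative test with h''(s) = 3s^2 - 13: h''(-4) = 35 > 0 ⇒ local minimum; h''(1) = -10 < 0 ⇒ local maximum; h''(3) = 14 > 0 ⇒ local minimum.
So the smallest local minimum value is h(-4) = -86.

-4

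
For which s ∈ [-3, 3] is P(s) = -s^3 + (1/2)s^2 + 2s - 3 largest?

-3

The derivative is -3s^2 + s + 2, which vanishes at s = -2/3 and s = 1.
Candidates: P(-3) = 45/2,  P(-2/3) = -103/27,  P(1) = -3/2,  P(3) = -39/2.
The maximum over the interval is 45/2, attained at s = -3.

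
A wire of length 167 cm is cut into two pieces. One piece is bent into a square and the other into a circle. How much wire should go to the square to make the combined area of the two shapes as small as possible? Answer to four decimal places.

Let x be the length used for the square. Square side x/4; circle radius (167−x)/(2π).
A(x) = (x/4)² + π·((167−x)/(2π))² = x²/16 + (167−x)²/(4π) for 0 ≤ x ≤ 167. A'(x) = x/8 − (167−x)/(2π) = 0 gives x = 4·167/(π+4) ≈ 93.5366.
A'' = 1/8 + 1/(2π) > 0, so this gives the minimum combined area; x ≈ 93.5366 cm to the square.

93.5366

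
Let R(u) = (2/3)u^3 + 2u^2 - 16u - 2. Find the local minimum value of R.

R'(u) = 2u^2 + 4u - 16. Setting R'(u) = 0 gives u ∈ {-4, 2}.
Second-derivative test with R''(u) = 4u + 4: R''(-4) = -12 < 0 ⇒ local maximum; R''(2) = 12 > 0 ⇒ local minimum.
So the local minimum value is R(2) = -62/3.

-62/3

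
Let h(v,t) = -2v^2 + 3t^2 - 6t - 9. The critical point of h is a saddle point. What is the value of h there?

∂h/∂v = -4v = 0 and ∂h/∂t = 6t - 6 = 0, so (v, t) = (0, 1).
The Hessian has h_{vv} = -4, h_{tt} = 6, h_{vt} = 0, giving D = -24 < 0, so the point is a saddle point.
h(0, 1) = -12.

-12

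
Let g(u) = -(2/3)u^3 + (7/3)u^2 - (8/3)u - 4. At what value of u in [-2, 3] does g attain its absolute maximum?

g'(u) = -2u^2 + (14/3)u - 8/3, which vanishes at u = 1 and u = 4/3.
Evaluating at the critical points and endpoints: g(-2) = 16,  g(1) = -5,  g(4/3) = -404/81,  g(3) = -9.
Hence the absolute maximum is 16 at u = -2.

-2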